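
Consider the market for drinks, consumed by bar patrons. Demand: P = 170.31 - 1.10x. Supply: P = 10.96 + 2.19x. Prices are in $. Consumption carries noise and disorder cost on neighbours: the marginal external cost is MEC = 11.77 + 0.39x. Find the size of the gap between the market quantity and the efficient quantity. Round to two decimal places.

Market equilibrium (private): 10.96 + 2.19x = 170.31 - 1.10x → x_m = 48.4347.
Social marginal benefit = demand − MEC = 158.54 - 1.49x.
Set SMB = MC: 158.54 - 1.49x = 10.96 + 2.19x → x* = 40.1033.
Gap = |48.4347 − 40.1033| = 8.3314.

8.33 units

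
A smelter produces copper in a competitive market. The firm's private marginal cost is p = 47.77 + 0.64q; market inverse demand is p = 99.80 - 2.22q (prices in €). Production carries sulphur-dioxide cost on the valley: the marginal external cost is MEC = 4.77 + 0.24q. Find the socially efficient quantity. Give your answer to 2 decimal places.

q* = 15.25

Social marginal cost = private MC + MEC = 52.54 + 0.88q.
Set SMC = demand: 52.54 + 0.88q = 99.80 - 2.22q → q* = 15.2452.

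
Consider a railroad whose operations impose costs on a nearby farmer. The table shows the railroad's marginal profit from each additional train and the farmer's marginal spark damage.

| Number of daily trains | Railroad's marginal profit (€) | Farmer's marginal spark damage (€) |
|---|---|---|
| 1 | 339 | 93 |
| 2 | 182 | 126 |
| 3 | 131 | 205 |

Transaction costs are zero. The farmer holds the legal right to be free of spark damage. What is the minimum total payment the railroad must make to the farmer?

€219

Efficient level: marginal profit ≥ marginal spark damage through level 2, so k* = 2.
With the farmer holding the right, the railroad must at least compensate total damage at k*: 93 + 126 = 219.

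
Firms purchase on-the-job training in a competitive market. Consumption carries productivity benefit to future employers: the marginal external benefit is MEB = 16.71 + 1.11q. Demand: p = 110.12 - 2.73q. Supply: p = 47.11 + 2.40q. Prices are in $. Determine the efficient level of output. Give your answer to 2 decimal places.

Social marginal benefit = demand + MEB = 126.83 - 1.62q.
Set SMB = MC: 126.83 - 1.62q = 47.11 + 2.40q → q* = 19.8308.

q* = 19.83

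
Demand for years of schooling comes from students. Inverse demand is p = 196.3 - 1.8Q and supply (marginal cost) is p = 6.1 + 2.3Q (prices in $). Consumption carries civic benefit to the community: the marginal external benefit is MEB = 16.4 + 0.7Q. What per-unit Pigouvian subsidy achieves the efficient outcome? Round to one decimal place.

subsidy = $58.9 per unit

Social marginal benefit = demand + MEB = 212.7 - 1.1Q.
Set SMB = MC: 212.7 - 1.1Q = 6.1 + 2.3Q → Q* = 60.7647.
The Pigouvian subsidy equals MEB at Q*: 16.4 + 0.7×60.7647 = 58.9353.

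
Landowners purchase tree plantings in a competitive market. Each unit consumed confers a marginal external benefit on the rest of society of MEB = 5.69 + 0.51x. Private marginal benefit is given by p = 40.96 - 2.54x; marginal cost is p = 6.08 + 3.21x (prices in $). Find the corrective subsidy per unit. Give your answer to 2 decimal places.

subsidy = $9.64 per unit

Social marginal benefit = demand + MEB = 46.65 - 2.03x.
Set SMB = MC: 46.65 - 2.03x = 6.08 + 3.21x → x* = 7.7424.
The Pigouvian subsidy equals MEB at x*: 5.69 + 0.51×7.7424 = 9.6386.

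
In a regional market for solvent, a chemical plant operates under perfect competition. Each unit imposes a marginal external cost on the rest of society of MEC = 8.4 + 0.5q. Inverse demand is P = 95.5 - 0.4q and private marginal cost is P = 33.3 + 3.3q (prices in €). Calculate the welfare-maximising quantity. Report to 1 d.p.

Social marginal cost = private MC + MEC = 41.7 + 3.8q.
Set SMC = demand: 41.7 + 3.8q = 95.5 - 0.4q → q* = 12.8095.

q* = 12.8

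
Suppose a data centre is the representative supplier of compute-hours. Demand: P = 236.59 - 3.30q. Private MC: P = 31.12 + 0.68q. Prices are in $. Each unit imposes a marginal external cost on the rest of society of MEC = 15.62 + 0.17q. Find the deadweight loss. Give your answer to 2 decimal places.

DWL = $71.71

Market equilibrium (private): 31.12 + 0.68q = 236.59 - 3.30q → q_m = 51.6256.
Social marginal cost = private MC + MEC = 46.74 + 0.85q.
Set SMC = demand: 46.74 + 0.85q = 236.59 - 3.30q → q* = 45.7470.
The loss is the area between SMC and demand from q* to q_m; with linear curves that's a triangle of height MEC(q_m).
DWL = ½ × 5.8786 × 24.3964 = 71.7083.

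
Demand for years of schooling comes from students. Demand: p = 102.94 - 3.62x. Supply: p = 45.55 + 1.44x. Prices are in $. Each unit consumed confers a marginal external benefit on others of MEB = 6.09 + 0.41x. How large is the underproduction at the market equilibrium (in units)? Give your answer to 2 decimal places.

Market equilibrium (private): 45.55 + 1.44x = 102.94 - 3.62x → x_m = 11.3419.
Social marginal benefit = demand + MEB = 109.03 - 3.21x.
Set SMB = MC: 109.03 - 3.21x = 45.55 + 1.44x → x* = 13.6516.
Gap = |11.3419 − 13.6516| = 2.3097.

2.31 units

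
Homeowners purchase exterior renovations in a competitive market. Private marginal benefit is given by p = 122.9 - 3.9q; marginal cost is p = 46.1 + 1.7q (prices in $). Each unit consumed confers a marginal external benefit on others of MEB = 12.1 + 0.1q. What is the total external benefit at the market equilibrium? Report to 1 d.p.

$175.3

Market equilibrium (private): 46.1 + 1.7q = 122.9 - 3.9q → q_m = 13.7143.
Total external benefit = ∫₀^{q_m} (12.1 + 0.1q) dq = 12.1×13.7143 + ½×0.1×13.7143² = 175.3471.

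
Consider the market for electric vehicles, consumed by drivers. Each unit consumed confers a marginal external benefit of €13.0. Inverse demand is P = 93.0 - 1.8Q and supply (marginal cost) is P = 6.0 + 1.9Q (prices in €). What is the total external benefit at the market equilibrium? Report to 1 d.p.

Market equilibrium (private): 6.0 + 1.9Q = 93.0 - 1.8Q → Q_m = 23.5135.
Total external benefit = MEB × Q_m = 13.0 × 23.5135 = 305.6755.

€305.7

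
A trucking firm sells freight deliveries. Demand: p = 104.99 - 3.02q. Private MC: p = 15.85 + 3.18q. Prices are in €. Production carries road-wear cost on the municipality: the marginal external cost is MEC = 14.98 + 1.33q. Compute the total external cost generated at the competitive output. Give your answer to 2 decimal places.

€352.84

Market equilibrium (private): 15.85 + 3.18q = 104.99 - 3.02q → q_m = 14.3774.
Total external cost = ∫₀^{q_m} (14.98 + 1.33q) dq = 14.98×14.3774 + ½×1.33×14.3774² = 352.8354.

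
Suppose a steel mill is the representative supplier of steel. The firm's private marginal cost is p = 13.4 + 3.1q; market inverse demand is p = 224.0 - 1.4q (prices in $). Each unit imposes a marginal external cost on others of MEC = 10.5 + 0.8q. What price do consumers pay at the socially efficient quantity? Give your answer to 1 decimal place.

Social marginal cost = private MC + MEC = 23.9 + 3.9q.
Set SMC = demand: 23.9 + 3.9q = 224.0 - 1.4q → q* = 37.7547.
Consumer price on the demand curve at q*: 224.0 − 1.4×37.7547 = 171.1434.

P = $171.1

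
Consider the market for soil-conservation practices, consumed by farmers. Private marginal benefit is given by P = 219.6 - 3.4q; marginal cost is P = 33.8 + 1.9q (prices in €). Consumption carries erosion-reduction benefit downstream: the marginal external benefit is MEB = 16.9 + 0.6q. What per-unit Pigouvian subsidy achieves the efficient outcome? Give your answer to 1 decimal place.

subsidy = €42.8 per unit

Social marginal benefit = demand + MEB = 236.5 - 2.8q.
Set SMB = MC: 236.5 - 2.8q = 33.8 + 1.9q → q* = 43.1277.
The Pigouvian subsidy equals MEB at q*: 16.9 + 0.6×43.1277 = 42.7766.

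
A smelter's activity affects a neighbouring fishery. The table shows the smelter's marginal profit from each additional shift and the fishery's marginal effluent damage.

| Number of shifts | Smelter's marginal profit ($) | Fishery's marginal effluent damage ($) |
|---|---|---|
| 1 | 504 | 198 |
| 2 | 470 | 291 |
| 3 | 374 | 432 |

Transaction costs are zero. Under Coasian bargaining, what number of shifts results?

Bargaining reaches the level where marginal profit last exceeds marginal effluent damage.
That holds through level 2 (470 ≥ 291) but not at 3 (374 < 432).

2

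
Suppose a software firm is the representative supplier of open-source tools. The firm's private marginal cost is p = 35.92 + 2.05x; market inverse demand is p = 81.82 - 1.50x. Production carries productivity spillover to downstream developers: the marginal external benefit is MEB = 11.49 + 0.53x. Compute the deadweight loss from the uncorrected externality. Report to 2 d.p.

DWL = 55.70

Market equilibrium (private): 35.92 + 2.05x = 81.82 - 1.50x → x_m = 12.9296.
Social marginal cost = private MC − MEB = 24.43 + 1.52x.
Set SMC = demand: 24.43 + 1.52x = 81.82 - 1.50x → x* = 19.0033.
Between x* and x_m the wedge demand − SMC runs linearly from 0 to MEB(x_m), so the loss is a triangle.
DWL = ½ × 6.0737 × 18.3427 = 55.7040.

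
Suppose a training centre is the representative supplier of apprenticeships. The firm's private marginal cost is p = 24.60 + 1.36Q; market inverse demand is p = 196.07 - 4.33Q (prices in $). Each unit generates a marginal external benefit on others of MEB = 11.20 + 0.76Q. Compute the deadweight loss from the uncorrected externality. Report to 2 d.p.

Market equilibrium (private): 24.60 + 1.36Q = 196.07 - 4.33Q → Q_m = 30.1353.
Social marginal cost = private MC − MEB = 13.40 + 0.60Q.
Set SMC = demand: 13.40 + 0.60Q = 196.07 - 4.33Q → Q* = 37.0527.
Height of the DWL triangle at Q_m is demand(Q_m) − SMC(Q_m) = MEB(Q_m) = 34.1028.
DWL = ½ × 6.9174 × 34.1028 = 117.9514.

DWL = $117.95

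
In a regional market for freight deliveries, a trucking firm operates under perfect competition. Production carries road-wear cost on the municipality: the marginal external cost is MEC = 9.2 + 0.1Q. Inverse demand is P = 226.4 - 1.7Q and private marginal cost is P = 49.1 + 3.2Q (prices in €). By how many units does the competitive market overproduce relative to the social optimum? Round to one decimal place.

Market equilibrium (private): 49.1 + 3.2Q = 226.4 - 1.7Q → Q_m = 36.1837.
Social marginal cost = private MC + MEC = 58.3 + 3.3Q.
Set SMC = demand: 58.3 + 3.3Q = 226.4 - 1.7Q → Q* = 33.6200.
Gap = |36.1837 − 33.6200| = 2.5637.

2.6 units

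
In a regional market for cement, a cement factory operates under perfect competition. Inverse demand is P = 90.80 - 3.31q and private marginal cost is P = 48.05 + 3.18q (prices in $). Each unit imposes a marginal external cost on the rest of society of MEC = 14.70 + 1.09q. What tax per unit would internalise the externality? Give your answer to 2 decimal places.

tax = $18.73 per unit

Social marginal cost = private MC + MEC = 62.75 + 4.27q.
Set SMC = demand: 62.75 + 4.27q = 90.80 - 3.31q → q* = 3.7005.
The Pigouvian tax equals MEC at q*: 14.70 + 1.09×3.7005 = 18.7335.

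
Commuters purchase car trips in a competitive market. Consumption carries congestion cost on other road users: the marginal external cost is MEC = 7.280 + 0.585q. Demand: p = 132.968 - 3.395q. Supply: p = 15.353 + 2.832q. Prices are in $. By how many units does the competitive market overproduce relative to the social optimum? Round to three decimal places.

2.691 units

Market equilibrium (private): 15.353 + 2.832q = 132.968 - 3.395q → q_m = 18.8879.
Social marginal benefit = demand − MEC = 125.688 - 3.980q.
Set SMB = MC: 125.688 - 3.980q = 15.353 + 2.832q → q* = 16.1972.
Gap = |18.8879 − 16.1972| = 2.6907.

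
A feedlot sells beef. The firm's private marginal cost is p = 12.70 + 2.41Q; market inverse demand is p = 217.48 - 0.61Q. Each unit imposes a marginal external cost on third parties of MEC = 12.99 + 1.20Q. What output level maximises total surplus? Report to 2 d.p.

Q* = 45.45

Social marginal cost = private MC + MEC = 25.69 + 3.61Q.
Set SMC = demand: 25.69 + 3.61Q = 217.48 - 0.61Q → Q* = 45.4479.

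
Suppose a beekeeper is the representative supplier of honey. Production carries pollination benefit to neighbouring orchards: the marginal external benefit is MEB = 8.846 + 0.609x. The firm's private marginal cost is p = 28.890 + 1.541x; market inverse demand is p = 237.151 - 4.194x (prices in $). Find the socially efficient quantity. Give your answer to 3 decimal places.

Social marginal cost = private MC − MEB = 20.044 + 0.932x.
Set SMC = demand: 20.044 + 0.932x = 237.151 - 4.194x → x* = 42.3541.

x* = 42.354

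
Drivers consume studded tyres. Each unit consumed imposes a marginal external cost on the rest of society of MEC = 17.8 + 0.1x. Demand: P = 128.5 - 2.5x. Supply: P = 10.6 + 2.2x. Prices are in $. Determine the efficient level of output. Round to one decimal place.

x* = 20.9

Social marginal benefit = demand − MEC = 110.7 - 2.6x.
Set SMB = MC: 110.7 - 2.6x = 10.6 + 2.2x → x* = 20.8542.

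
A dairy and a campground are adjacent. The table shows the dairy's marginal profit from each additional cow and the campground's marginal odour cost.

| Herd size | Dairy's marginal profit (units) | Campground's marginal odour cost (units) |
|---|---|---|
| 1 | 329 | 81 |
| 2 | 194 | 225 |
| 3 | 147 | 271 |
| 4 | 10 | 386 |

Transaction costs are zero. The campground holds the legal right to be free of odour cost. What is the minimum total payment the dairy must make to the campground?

81

Efficient level: marginal profit ≥ marginal odour cost through level 1, so k* = 1.
With the campground holding the right, the dairy must at least compensate total damage at k*: 81 = 81.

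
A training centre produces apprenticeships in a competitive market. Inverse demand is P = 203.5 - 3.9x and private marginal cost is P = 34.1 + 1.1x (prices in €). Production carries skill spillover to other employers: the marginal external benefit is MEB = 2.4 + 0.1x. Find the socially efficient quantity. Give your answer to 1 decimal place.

Social marginal cost = private MC − MEB = 31.7 + x.
Set SMC = demand: 31.7 + x = 203.5 - 3.9x → x* = 35.0612.

x* = 35.1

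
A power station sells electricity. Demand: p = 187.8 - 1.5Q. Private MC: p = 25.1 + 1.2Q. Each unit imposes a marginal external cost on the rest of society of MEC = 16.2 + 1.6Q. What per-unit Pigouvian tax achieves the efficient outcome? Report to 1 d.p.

Social marginal cost = private MC + MEC = 41.3 + 2.8Q.
Set SMC = demand: 41.3 + 2.8Q = 187.8 - 1.5Q → Q* = 34.0698.
The Pigouvian tax equals MEC at Q*: 16.2 + 1.6×34.0698 = 70.7117.

tax = 70.7 per unit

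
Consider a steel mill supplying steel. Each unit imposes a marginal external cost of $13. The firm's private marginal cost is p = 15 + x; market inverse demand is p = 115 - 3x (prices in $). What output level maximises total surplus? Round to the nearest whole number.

x* = 22

Social marginal cost = private MC + MEC = 28 + x.
Set SMC = demand: 28 + x = 115 - 3x → x* = 21.7500.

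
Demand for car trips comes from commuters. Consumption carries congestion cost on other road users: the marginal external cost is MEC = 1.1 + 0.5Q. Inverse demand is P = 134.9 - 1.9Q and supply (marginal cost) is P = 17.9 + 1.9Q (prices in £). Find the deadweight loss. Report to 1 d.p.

DWL = £31.6

Market equilibrium (private): 17.9 + 1.9Q = 134.9 - 1.9Q → Q_m = 30.7895.
Social marginal benefit = demand − MEC = 133.8 - 2.4Q.
Set SMB = MC: 133.8 - 2.4Q = 17.9 + 1.9Q → Q* = 26.9535.
The welfare-loss triangle has base |Q_m − Q*| and height MEC(Q_m) (the vertical gap between SMB and MC is zero at Q* and MEC at Q_m).
DWL = ½ × 3.8360 × 16.4947 = 31.6368.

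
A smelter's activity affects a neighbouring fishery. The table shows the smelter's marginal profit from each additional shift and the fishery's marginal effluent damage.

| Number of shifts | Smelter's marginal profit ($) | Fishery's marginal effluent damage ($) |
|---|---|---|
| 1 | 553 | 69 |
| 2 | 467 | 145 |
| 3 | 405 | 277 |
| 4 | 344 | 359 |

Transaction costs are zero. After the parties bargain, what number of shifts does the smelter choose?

3

Bargaining reaches the level where marginal profit last exceeds marginal effluent damage.
That holds through level 3 (405 ≥ 277) but not at 4 (344 < 359).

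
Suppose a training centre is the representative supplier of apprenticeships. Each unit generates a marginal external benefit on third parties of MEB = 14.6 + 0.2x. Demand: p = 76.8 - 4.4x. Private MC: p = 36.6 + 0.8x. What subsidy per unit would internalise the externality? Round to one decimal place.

subsidy = 16.8 per unit

Social marginal cost = private MC − MEB = 22.0 + 0.6x.
Set SMC = demand: 22.0 + 0.6x = 76.8 - 4.4x → x* = 10.9600.
The Pigouvian subsidy equals MEB at x*: 14.6 + 0.2×10.9600 = 16.7920.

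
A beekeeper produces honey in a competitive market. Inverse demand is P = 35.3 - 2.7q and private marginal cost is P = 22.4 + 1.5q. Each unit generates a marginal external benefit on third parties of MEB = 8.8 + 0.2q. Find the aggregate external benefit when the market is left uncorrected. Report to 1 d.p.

Market equilibrium (private): 22.4 + 1.5q = 35.3 - 2.7q → q_m = 3.0714.
Total external benefit = ∫₀^{q_m} (8.8 + 0.2q) dq = 8.8×3.0714 + ½×0.2×3.0714² = 27.9717.

28.0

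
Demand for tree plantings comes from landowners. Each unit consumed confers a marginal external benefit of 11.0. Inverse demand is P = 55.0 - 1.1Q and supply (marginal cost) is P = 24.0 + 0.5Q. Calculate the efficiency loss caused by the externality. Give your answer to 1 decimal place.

DWL = 37.8

Market equilibrium (private): 24.0 + 0.5Q = 55.0 - 1.1Q → Q_m = 19.3750.
Social marginal benefit = demand + MEB = 66.0 - 1.1Q.
Set SMB = MC: 66.0 - 1.1Q = 24.0 + 0.5Q → Q* = 26.2500.
The welfare-loss triangle has base |Q_m − Q*| and height MEB(Q_m) (the vertical gap between SMB and MC is zero at Q* and MEB at Q_m).
DWL = ½ × 6.8750 × 11.0000 = 37.8125.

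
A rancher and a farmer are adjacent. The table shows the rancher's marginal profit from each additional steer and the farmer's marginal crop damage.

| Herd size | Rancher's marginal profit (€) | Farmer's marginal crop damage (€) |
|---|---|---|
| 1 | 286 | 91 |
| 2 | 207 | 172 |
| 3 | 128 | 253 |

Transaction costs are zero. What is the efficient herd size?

Bargaining reaches the level where marginal profit last exceeds marginal crop damage.
That holds through level 2 (207 ≥ 172) but not at 3 (128 < 253).

2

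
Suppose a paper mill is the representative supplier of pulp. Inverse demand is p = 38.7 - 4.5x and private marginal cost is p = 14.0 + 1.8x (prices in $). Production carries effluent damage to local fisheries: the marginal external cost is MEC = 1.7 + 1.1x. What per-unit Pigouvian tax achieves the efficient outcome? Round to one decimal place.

Social marginal cost = private MC + MEC = 15.7 + 2.9x.
Set SMC = demand: 15.7 + 2.9x = 38.7 - 4.5x → x* = 3.1081.
The Pigouvian tax equals MEC at x*: 1.7 + 1.1×3.1081 = 5.1189.

tax = $5.1 per unit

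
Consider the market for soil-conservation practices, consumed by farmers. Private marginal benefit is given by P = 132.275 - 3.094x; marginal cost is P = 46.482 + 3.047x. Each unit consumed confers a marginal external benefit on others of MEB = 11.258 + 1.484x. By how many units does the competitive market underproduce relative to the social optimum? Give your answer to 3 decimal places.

6.869 units

Market equilibrium (private): 46.482 + 3.047x = 132.275 - 3.094x → x_m = 13.9705.
Social marginal benefit = demand + MEB = 143.533 - 1.610x.
Set SMB = MC: 143.533 - 1.610x = 46.482 + 3.047x → x* = 20.8398.
Gap = |13.9705 − 20.8398| = 6.8693.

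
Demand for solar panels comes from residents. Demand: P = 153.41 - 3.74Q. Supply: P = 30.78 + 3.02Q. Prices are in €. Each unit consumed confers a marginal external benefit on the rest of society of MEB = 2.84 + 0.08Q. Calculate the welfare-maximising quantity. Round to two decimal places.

Social marginal benefit = demand + MEB = 156.25 - 3.66Q.
Set SMB = MC: 156.25 - 3.66Q = 30.78 + 3.02Q → Q* = 18.7829.

Q* = 18.78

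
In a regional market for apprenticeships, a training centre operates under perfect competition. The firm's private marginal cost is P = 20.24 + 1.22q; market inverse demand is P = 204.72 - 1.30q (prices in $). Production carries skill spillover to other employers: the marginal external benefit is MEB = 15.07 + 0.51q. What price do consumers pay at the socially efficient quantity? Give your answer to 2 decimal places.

Social marginal cost = private MC − MEB = 5.17 + 0.71q.
Set SMC = demand: 5.17 + 0.71q = 204.72 - 1.30q → q* = 99.2786.
Consumer price on the demand curve at q*: 204.72 − 1.30×99.2786 = 75.6578.

P = $75.66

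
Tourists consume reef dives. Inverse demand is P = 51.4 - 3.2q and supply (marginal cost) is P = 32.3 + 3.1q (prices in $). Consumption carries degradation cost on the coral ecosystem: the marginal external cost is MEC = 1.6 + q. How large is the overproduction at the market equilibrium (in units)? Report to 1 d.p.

Market equilibrium (private): 32.3 + 3.1q = 51.4 - 3.2q → q_m = 3.0317.
Social marginal benefit = demand − MEC = 49.8 - 4.2q.
Set SMB = MC: 49.8 - 4.2q = 32.3 + 3.1q → q* = 2.3973.
Gap = |3.0317 − 2.3973| = 0.6344.

0.6 units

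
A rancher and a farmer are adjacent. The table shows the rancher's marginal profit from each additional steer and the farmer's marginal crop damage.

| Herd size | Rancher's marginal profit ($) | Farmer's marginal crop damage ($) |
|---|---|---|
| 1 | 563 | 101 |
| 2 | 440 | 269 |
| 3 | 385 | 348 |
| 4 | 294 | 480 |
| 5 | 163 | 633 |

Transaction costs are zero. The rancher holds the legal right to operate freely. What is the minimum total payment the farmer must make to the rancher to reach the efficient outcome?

Left alone the rancher would choose level 5 (marginal profit stays positive).
Efficient level: k* = 3 (marginal profit ≥ marginal crop damage through 3).
The farmer must at least cover the rancher's forgone profit from cutting 5→3: 294 + 163 = 457.

$457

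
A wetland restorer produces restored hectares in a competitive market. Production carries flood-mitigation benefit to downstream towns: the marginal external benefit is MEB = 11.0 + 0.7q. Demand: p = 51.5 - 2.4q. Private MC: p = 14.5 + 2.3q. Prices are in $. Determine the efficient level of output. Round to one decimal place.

Social marginal cost = private MC − MEB = 3.5 + 1.6q.
Set SMC = demand: 3.5 + 1.6q = 51.5 - 2.4q → q* = 12.0000.

q* = 12.0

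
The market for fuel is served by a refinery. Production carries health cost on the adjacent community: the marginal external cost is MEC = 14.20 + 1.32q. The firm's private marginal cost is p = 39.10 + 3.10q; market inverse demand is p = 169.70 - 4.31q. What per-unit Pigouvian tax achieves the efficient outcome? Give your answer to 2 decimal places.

Social marginal cost = private MC + MEC = 53.30 + 4.42q.
Set SMC = demand: 53.30 + 4.42q = 169.70 - 4.31q → q* = 13.3333.
The Pigouvian tax equals MEC at q*: 14.20 + 1.32×13.3333 = 31.8000.

tax = 31.80 per unit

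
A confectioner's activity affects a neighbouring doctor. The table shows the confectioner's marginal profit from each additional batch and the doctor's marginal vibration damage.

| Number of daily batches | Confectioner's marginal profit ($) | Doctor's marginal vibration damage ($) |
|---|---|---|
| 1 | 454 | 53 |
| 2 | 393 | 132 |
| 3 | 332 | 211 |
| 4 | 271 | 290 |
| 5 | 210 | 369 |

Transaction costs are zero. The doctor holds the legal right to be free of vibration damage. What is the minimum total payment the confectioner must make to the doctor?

Efficient level: marginal profit ≥ marginal vibration damage through level 3, so k* = 3.
With the doctor holding the right, the confectioner must at least compensate total damage at k*: 53 + 132 + 211 = 396.

$396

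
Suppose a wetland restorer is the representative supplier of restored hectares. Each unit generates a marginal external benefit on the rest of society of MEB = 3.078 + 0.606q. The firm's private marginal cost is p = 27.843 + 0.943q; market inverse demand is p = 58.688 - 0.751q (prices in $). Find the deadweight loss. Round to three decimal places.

Market equilibrium (private): 27.843 + 0.943q = 58.688 - 0.751q → q_m = 18.2084.
Social marginal cost = private MC − MEB = 24.765 + 0.337q.
Set SMC = demand: 24.765 + 0.337q = 58.688 - 0.751q → q* = 31.1792.
The loss is the area between SMC and demand from q* to q_m; with linear curves that's a triangle of height MEB(q_m).
DWL = ½ × 12.9708 × 14.1123 = 91.5239.

DWL = $91.524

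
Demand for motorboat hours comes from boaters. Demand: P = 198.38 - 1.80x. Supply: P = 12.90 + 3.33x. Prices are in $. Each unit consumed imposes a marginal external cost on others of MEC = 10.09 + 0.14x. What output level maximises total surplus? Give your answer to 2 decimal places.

x* = 33.28

Social marginal benefit = demand − MEC = 188.29 - 1.94x.
Set SMB = MC: 188.29 - 1.94x = 12.90 + 3.33x → x* = 33.2808.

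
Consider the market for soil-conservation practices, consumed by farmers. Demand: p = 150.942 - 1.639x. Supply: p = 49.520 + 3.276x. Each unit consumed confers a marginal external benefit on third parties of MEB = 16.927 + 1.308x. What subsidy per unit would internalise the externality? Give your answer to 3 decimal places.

Social marginal benefit = demand + MEB = 167.869 - 0.331x.
Set SMB = MC: 167.869 - 0.331x = 49.520 + 3.276x → x* = 32.8109.
The Pigouvian subsidy equals MEB at x*: 16.927 + 1.308×32.8109 = 59.8437.

subsidy = 59.844 per unit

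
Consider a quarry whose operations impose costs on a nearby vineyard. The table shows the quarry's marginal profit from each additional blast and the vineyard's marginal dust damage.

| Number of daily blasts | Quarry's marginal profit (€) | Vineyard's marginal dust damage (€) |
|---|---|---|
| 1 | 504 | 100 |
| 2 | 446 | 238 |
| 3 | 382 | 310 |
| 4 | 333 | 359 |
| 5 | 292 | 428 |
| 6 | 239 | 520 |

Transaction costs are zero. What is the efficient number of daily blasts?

Bargaining reaches the level where marginal profit last exceeds marginal dust damage.
That holds through level 3 (382 ≥ 310) but not at 4 (333 < 359).

3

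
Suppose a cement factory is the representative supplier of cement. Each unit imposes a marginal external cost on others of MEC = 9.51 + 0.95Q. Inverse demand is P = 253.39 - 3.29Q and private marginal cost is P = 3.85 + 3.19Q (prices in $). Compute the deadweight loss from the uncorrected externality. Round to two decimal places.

DWL = $142.98

Market equilibrium (private): 3.85 + 3.19Q = 253.39 - 3.29Q → Q_m = 38.5093.
Social marginal cost = private MC + MEC = 13.36 + 4.14Q.
Set SMC = demand: 13.36 + 4.14Q = 253.39 - 3.29Q → Q* = 32.3055.
The welfare-loss triangle has base |Q_m − Q*| and height MEC(Q_m) (the vertical gap between SMC and demand is zero at Q* and MEC at Q_m).
DWL = ½ × 6.2038 × 46.0938 = 142.9784.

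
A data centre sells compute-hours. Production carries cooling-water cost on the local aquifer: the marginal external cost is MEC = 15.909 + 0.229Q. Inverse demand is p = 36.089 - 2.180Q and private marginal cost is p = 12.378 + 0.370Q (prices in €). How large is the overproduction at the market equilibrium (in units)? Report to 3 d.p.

6.491 units

Market equilibrium (private): 12.378 + 0.370Q = 36.089 - 2.180Q → Q_m = 9.2984.
Social marginal cost = private MC + MEC = 28.287 + 0.599Q.
Set SMC = demand: 28.287 + 0.599Q = 36.089 - 2.180Q → Q* = 2.8075.
Gap = |9.2984 − 2.8075| = 6.4909.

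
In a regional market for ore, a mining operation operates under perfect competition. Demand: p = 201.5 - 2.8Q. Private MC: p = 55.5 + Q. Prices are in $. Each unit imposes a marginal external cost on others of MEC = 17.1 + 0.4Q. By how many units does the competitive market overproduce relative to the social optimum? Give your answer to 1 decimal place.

7.7 units

Market equilibrium (private): 55.5 + Q = 201.5 - 2.8Q → Q_m = 38.4211.
Social marginal cost = private MC + MEC = 72.6 + 1.4Q.
Set SMC = demand: 72.6 + 1.4Q = 201.5 - 2.8Q → Q* = 30.6905.
Gap = |38.4211 − 30.6905| = 7.7306.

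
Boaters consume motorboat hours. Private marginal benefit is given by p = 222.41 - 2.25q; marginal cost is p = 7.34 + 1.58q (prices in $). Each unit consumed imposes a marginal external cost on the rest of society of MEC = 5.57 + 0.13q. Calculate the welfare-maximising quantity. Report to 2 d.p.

Social marginal benefit = demand − MEC = 216.84 - 2.38q.
Set SMB = MC: 216.84 - 2.38q = 7.34 + 1.58q → q* = 52.9040.

q* = 52.90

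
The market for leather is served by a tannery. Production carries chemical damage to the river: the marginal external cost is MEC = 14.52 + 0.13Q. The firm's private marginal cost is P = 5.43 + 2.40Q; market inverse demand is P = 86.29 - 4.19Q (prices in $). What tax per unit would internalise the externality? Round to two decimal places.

Social marginal cost = private MC + MEC = 19.95 + 2.53Q.
Set SMC = demand: 19.95 + 2.53Q = 86.29 - 4.19Q → Q* = 9.8720.
The Pigouvian tax equals MEC at Q*: 14.52 + 0.13×9.8720 = 15.8034.

tax = $15.80 per unit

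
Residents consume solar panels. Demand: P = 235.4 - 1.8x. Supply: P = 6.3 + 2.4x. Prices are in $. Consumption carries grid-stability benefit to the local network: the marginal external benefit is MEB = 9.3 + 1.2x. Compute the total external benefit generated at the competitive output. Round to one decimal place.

$2292.6

Market equilibrium (private): 6.3 + 2.4x = 235.4 - 1.8x → x_m = 54.5476.
Total external benefit = ∫₀^{x_m} (9.3 + 1.2x) dx = 9.3×54.5476 + ½×1.2×54.5476² = 2292.5571.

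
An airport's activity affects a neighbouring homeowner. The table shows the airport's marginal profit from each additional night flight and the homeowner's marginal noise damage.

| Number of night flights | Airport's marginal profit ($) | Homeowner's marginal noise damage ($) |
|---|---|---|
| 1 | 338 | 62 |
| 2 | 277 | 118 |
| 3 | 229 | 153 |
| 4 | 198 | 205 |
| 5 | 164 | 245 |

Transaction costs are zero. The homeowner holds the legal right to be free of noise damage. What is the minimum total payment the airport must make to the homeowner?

$333

Efficient level: marginal profit ≥ marginal noise damage through level 3, so k* = 3.
With the homeowner holding the right, the airport must at least compensate total damage at k*: 62 + 118 + 153 = 333.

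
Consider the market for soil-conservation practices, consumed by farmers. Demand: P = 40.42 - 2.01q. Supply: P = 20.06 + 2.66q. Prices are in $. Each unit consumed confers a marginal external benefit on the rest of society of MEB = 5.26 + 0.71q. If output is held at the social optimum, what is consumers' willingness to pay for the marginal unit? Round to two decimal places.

P = $27.42

Social marginal benefit = demand + MEB = 45.68 - 1.30q.
Set SMB = MC: 45.68 - 1.30q = 20.06 + 2.66q → q* = 6.4697.
Consumer price on the demand curve at q*: 40.42 − 2.01×6.4697 = 27.4159.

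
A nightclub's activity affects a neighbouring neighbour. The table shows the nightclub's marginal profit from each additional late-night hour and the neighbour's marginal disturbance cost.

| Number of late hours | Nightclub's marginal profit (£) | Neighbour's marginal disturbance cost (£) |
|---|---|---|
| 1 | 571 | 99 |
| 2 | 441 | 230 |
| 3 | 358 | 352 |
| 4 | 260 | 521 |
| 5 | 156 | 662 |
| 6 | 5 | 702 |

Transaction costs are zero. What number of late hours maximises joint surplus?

Bargaining reaches the level where marginal profit last exceeds marginal disturbance cost.
That holds through level 3 (358 ≥ 352) but not at 4 (260 < 521).

3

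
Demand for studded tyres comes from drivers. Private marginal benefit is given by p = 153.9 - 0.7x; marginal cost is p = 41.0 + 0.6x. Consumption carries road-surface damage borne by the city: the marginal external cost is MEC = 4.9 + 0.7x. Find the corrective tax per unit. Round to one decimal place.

Social marginal benefit = demand − MEC = 149.0 - 1.4x.
Set SMB = MC: 149.0 - 1.4x = 41.0 + 0.6x → x* = 54.0000.
The Pigouvian tax equals MEC at x*: 4.9 + 0.7×54.0000 = 42.7000.

tax = 42.7 per unit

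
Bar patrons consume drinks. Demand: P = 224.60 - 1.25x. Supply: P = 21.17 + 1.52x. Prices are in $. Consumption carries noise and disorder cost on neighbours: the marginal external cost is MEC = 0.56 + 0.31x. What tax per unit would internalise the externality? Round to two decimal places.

tax = $20.98 per unit

Social marginal benefit = demand − MEC = 224.04 - 1.56x.
Set SMB = MC: 224.04 - 1.56x = 21.17 + 1.52x → x* = 65.8669.
The Pigouvian tax equals MEC at x*: 0.56 + 0.31×65.8669 = 20.9787.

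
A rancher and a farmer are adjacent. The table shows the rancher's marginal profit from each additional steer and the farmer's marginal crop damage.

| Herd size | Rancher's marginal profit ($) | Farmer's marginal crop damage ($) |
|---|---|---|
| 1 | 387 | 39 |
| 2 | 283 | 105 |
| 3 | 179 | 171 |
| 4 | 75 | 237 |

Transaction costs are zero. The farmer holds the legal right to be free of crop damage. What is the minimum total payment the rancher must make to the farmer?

$315

Efficient level: marginal profit ≥ marginal crop damage through level 3, so k* = 3.
With the farmer holding the right, the rancher must at least compensate total damage at k*: 39 + 105 + 171 = 315.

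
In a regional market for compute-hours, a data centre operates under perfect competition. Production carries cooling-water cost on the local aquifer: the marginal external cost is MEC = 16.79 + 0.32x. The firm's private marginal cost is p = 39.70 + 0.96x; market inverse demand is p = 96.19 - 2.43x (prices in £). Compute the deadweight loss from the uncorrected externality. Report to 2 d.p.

Market equilibrium (private): 39.70 + 0.96x = 96.19 - 2.43x → x_m = 16.6637.
Social marginal cost = private MC + MEC = 56.49 + 1.28x.
Set SMC = demand: 56.49 + 1.28x = 96.19 - 2.43x → x* = 10.7008.
The welfare-loss triangle has base |x_m − x*| and height MEC(x_m) (the vertical gap between SMC and demand is zero at x* and MEC at x_m).
DWL = ½ × 5.9629 × 22.1224 = 65.9568.

DWL = £65.96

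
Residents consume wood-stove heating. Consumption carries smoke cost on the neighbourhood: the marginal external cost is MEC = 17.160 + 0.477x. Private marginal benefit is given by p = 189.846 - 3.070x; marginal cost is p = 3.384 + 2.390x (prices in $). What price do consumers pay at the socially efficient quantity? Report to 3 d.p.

P = $102.301

Social marginal benefit = demand − MEC = 172.686 - 3.547x.
Set SMB = MC: 172.686 - 3.547x = 3.384 + 2.390x → x* = 28.5164.
Consumer price on the demand curve at x*: 189.846 − 3.070×28.5164 = 102.3007.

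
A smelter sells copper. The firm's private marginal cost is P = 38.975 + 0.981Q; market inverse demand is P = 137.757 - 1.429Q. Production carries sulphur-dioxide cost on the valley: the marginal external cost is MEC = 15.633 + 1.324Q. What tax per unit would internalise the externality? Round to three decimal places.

tax = 45.116 per unit

Social marginal cost = private MC + MEC = 54.608 + 2.305Q.
Set SMC = demand: 54.608 + 2.305Q = 137.757 - 1.429Q → Q* = 22.2681.
The Pigouvian tax equals MEC at Q*: 15.633 + 1.324×22.2681 = 45.1160.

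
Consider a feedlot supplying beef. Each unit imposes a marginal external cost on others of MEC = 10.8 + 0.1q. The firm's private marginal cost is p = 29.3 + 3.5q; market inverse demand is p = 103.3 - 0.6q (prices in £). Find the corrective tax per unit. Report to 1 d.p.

tax = £12.3 per unit

Social marginal cost = private MC + MEC = 40.1 + 3.6q.
Set SMC = demand: 40.1 + 3.6q = 103.3 - 0.6q → q* = 15.0476.
The Pigouvian tax equals MEC at q*: 10.8 + 0.1×15.0476 = 12.3048.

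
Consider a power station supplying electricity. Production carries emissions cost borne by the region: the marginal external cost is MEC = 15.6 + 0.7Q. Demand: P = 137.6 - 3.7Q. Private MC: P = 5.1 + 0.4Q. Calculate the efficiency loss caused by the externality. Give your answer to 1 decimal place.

Market equilibrium (private): 5.1 + 0.4Q = 137.6 - 3.7Q → Q_m = 32.3171.
Social marginal cost = private MC + MEC = 20.7 + 1.1Q.
Set SMC = demand: 20.7 + 1.1Q = 137.6 - 3.7Q → Q* = 24.3542.
Between Q* and Q_m the wedge SMC − demand runs linearly from 0 to MEC(Q_m), so the loss is a triangle.
DWL = ½ × 7.9629 × 38.2220 = 152.1790.

DWL = 152.2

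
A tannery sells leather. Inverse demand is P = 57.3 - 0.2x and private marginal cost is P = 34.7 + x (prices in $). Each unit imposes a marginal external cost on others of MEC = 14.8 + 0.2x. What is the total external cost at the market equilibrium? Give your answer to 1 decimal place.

$314.2

Market equilibrium (private): 34.7 + x = 57.3 - 0.2x → x_m = 18.8333.
Total external cost = ∫₀^{x_m} (14.8 + 0.2x) dx = 14.8×18.8333 + ½×0.2×18.8333² = 314.2022.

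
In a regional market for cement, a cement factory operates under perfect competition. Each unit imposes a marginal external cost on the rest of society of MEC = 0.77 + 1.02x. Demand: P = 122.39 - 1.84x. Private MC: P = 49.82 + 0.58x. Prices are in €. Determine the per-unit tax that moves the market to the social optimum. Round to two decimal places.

Social marginal cost = private MC + MEC = 50.59 + 1.60x.
Set SMC = demand: 50.59 + 1.60x = 122.39 - 1.84x → x* = 20.8721.
The Pigouvian tax equals MEC at x*: 0.77 + 1.02×20.8721 = 22.0595.

tax = €22.06 per unit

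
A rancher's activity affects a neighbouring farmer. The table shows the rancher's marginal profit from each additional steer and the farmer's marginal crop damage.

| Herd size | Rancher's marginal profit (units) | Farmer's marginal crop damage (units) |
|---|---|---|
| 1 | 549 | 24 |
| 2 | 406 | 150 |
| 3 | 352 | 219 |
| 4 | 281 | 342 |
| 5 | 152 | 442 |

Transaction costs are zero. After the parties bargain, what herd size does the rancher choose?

3

Bargaining reaches the level where marginal profit last exceeds marginal crop damage.
That holds through level 3 (352 ≥ 219) but not at 4 (281 < 342).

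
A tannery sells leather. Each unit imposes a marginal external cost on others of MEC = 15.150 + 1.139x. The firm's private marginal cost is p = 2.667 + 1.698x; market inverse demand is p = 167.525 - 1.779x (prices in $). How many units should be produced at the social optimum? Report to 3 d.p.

Social marginal cost = private MC + MEC = 17.817 + 2.837x.
Set SMC = demand: 17.817 + 2.837x = 167.525 - 1.779x → x* = 32.4324.

x* = 32.432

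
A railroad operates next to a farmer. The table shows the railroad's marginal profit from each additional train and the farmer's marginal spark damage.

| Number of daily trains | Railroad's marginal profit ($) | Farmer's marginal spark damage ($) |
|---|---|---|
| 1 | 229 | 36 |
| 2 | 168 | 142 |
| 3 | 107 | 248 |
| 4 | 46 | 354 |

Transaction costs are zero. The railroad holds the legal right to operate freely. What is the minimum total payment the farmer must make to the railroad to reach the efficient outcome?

Left alone the railroad would choose level 4 (marginal profit stays positive).
Efficient level: k* = 2 (marginal profit ≥ marginal spark damage through 2).
The farmer must at least cover the railroad's forgone profit from cutting 4→2: 107 + 46 = 153.

$153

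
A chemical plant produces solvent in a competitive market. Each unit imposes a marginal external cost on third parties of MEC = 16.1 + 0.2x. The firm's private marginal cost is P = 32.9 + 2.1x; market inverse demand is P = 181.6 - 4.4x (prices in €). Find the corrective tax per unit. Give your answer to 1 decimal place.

Social marginal cost = private MC + MEC = 49.0 + 2.3x.
Set SMC = demand: 49.0 + 2.3x = 181.6 - 4.4x → x* = 19.7910.
The Pigouvian tax equals MEC at x*: 16.1 + 0.2×19.7910 = 20.0582.

tax = €20.1 per unit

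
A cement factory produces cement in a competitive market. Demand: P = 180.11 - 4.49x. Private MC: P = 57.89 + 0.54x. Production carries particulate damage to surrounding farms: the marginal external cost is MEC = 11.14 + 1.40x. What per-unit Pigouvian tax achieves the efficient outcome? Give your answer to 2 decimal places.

tax = 35.33 per unit

Social marginal cost = private MC + MEC = 69.03 + 1.94x.
Set SMC = demand: 69.03 + 1.94x = 180.11 - 4.49x → x* = 17.2753.
The Pigouvian tax equals MEC at x*: 11.14 + 1.40×17.2753 = 35.3254.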